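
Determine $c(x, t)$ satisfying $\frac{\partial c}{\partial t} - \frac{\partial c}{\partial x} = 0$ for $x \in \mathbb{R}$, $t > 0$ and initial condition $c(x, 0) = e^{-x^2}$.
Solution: By method of characteristics (waves move left with speed 1):
Along characteristics $x + t =$ const, $c$ is constant, so $c(x,t) = f(x + t)$ with $f = c( \cdot , 0)$.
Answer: $c(x, t) = e^{-(t + x)^2}$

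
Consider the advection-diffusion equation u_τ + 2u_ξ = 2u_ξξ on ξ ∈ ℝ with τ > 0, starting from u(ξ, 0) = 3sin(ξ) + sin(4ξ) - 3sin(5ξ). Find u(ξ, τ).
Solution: Moving frame: η = ξ - 2τ, σ = τ, u = w(η,σ), so u_τ = w_σ - 2w_η and u_ξξ = w_ηη.
Hence u_τ + 2u_ξ = w_σ and the PDE becomes the heat equation w_σ = 2w_ηη on η ∈ ℝ.
Initial data: w(η,0) = u(η,0) = 3sin(η) + sin(4η) - 3sin(5η). Each mode sin(nη) decays as exp(-2n²σ) on ℝ, so w(η,σ) = Σ c_n exp(-2n²σ) sin(nη) with c_1=3, c_4=1, c_5=-3: w(η,σ) = 3exp(-2σ)sin(η) + exp(-32σ)sin(4η) - 3exp(-50σ)sin(5η).
Substituting back: u(ξ,τ) = w(ξ - 2τ, τ).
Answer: u(ξ, τ) = 3exp(-2τ)sin(ξ - 2τ) + exp(-32τ)sin(4ξ - 8τ) - 3exp(-50τ)sin(5ξ - 10τ)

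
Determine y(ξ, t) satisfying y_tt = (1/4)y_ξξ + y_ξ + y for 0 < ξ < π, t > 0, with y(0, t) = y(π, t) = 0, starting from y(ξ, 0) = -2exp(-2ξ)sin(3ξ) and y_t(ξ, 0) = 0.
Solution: Substitute y = exp(-2ξ)u, i.e. u = exp(2ξ)y.
By the product rule, y_ξ = exp(-2ξ)(u_ξ - 2u), y_ξξ = exp(-2ξ)(u_ξξ - 4u_ξ + 4u), y_tt = exp(-2ξ)u_tt.
Substituting into the PDE and dividing by exp(-2ξ): u_tt = (1/4)(u_ξξ - 4u_ξ + 4u) + (u_ξ - 2u) + u.
The lower-order terms cancel, leaving the standard wave equation u_tt = (1/4)u_ξξ.
Initial data for u: u(ξ,0) = exp(2ξ)y(ξ,0) = -2sin(3ξ); u_t(ξ,0) = exp(2ξ)y_t(ξ,0) = 0. The boundary conditions carry over: u(0,t) = u(π,t) = 0.
Solve for u:
  Using separation of variables u = X(ξ)T(t):
  Eigenfunctions: sin(nξ), n = 1, 2, 3, ...
  General solution: u(ξ, t) = Σ [A_n cos(n t/2) + B_n sin(n t/2)] sin(nξ)
  From u(ξ,0) = -2sin(3ξ): A_3=-2. From u_t(ξ,0) = 0: all B_n = 0.
Hence u(ξ,t) = -2sin(3ξ)cos(3t/2).
Transform back: y(ξ,t) = exp(-2ξ)u(ξ,t).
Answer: y(ξ, t) = -2exp(-2ξ)sin(3ξ)cos(3t/2)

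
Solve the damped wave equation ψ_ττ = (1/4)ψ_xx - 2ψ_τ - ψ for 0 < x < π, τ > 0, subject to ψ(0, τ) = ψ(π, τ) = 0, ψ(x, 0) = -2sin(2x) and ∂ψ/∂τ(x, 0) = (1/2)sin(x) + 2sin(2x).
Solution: Substitute ψ = exp(-τ)u.
Then ψ_τ = exp(-τ)(u_τ - u), ψ_ττ = exp(-τ)(u_ττ - 2u_τ + u), ψ_xx = exp(-τ)u_xx; substituting and dividing by exp(-τ), the lower-order terms cancel: u_ττ = (1/4)u_xx (standard wave equation).
Data for u: u(x,0) = ψ(x,0) = -2sin(2x); u_τ(x,0) = ψ_τ(x,0) + ψ(x,0) = (1/2)sin(x). The boundary conditions carry over: u(0,τ) = u(π,τ) = 0.
Separating variables: u = Σ [A_n cos(ω_n τ) + B_n sin(ω_n τ)] sin(nx), ω_n = n/2. From ICs (B_n = velocity coefficient / ω_n): A_2=-2, B_1=1.
So u(x,τ) = sin(x)sin(τ/2) - 2sin(2x)cos(τ), and ψ(x,τ) = exp(-τ)u(x,τ).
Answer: ψ(x, τ) = exp(-τ)sin(x)sin(τ/2) - 2exp(-τ)sin(2x)cos(τ)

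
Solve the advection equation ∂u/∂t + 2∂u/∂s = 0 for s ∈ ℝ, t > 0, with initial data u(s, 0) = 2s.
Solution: By characteristics (ds/dt = 2), u(s,t) = f(s - 2t) with f = u(·, 0).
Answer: u(s, t) = 2s - 4t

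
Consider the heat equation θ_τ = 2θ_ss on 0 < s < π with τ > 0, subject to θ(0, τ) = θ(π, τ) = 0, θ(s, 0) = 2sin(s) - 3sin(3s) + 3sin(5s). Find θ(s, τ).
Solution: Using separation of variables θ = X(s)G(τ):
Eigenfunctions: sin(ns), n = 1, 2, 3, ...
General solution: θ(s, τ) = Σ c_n sin(ns) exp(-2n² τ)
Matching θ(s,0) = 2sin(s) - 3sin(3s) + 3sin(5s) term by term: c_1=2, c_3=-3, c_5=3.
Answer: θ(s, τ) = 2exp(-2τ)sin(s) - 3exp(-18τ)sin(3s) + 3exp(-50τ)sin(5s)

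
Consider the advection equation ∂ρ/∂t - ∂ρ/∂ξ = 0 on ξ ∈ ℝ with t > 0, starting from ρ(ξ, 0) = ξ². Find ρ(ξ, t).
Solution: By method of characteristics (waves move left with speed 1):
Along characteristics ξ + t = const, ρ is constant, so ρ(ξ,t) = f(ξ + t) with f = ρ(·, 0).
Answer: ρ(ξ, t) = t² + 2tξ + ξ²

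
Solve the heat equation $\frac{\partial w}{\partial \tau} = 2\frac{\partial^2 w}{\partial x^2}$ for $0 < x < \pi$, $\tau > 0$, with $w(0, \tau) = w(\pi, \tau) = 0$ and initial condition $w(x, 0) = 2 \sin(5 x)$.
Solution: Separating variables: $w = \sum c_n e^{-2n^2\tau} \sin(nx)$. From $w(x,0) = 2 \sin(5 x)$: $c_5=2$.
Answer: $w(x, \tau) = 2 e^{-50 \tau} \sin(5 x)$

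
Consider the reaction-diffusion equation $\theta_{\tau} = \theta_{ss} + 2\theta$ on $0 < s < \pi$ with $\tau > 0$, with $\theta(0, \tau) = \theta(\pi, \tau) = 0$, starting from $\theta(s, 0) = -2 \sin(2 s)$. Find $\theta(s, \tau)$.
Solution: Substitute $\theta = e^{2\tau}u$, i.e. $u = e^{-2\tau}\theta$.
By the product rule, $\theta_{\tau} = e^{2\tau}(u_{\tau} + 2u)$, $\theta_{ss} = e^{2\tau}u_{ss}$.
Substituting into the PDE and dividing by $e^{2\tau}$: $u_{\tau} + 2u = u_{ss} + 2u$.
The lower-order terms cancel, leaving the standard heat equation $u_{\tau} = u_{ss}$.
Initial data for $u$: $u(s,0) = \theta(s,0) = -2 \sin(2 s)$. The boundary conditions carry over: $u(0,\tau) = u(\pi,\tau) = 0$.
Solve for $u$:
  Using separation of variables $u = X(s)G(\tau)$:
  Eigenfunctions: $\sin(ns)$, $n = 1, 2, 3, \ldots$
  General solution: $u(s, \tau) = \sum c_n \sin(ns) e^{-n^2 \tau}$
  Matching $u(s,0) = -2 \sin(2 s)$ term by term: $c_2=-2$.
Hence $u(s,\tau) = -2 e^{-4 \tau} \sin(2 s)$.
Transform back: $\theta(s,\tau) = e^{2\tau}u(s,\tau)$.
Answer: $\theta(s, \tau) = -2 e^{-2 \tau} \sin(2 s)$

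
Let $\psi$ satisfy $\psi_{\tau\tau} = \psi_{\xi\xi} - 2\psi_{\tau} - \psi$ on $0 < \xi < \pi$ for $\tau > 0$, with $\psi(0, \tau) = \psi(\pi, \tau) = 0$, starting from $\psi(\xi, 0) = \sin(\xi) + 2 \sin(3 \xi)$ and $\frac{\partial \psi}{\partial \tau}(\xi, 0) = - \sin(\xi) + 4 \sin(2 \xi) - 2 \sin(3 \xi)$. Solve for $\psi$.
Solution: Substitute $\psi = e^{-\tau}u$.
Then $\psi_{\tau} = e^{-\tau}(u_{\tau} - u)$, $\psi_{\tau\tau} = e^{-\tau}(u_{\tau\tau} - 2u_{\tau} + u)$, $\psi_{\xi\xi} = e^{-\tau}u_{\xi\xi}$; substituting and dividing by $e^{-\tau}$, the lower-order terms cancel: $u_{\tau\tau} = u_{\xi\xi}$ (standard wave equation).
Data for $u$: $u(\xi,0) = \psi(\xi,0) = \sin(\xi) + 2 \sin(3 \xi)$; $u_{\tau}(\xi,0) = \psi_{\tau}(\xi,0) + \psi(\xi,0) = 4 \sin(2 \xi)$. The boundary conditions carry over: $u(0,\tau) = u(\pi,\tau) = 0$.
Separating variables: $u = \sum [A_n \cos(\omega_n \tau) + B_n \sin(\omega_n \tau)] \sin(n\xi)$, $\omega_n = n$. From ICs ($B_n$ = velocity coefficient / $\omega_n$): $A_1=1, A_3=2, B_2=2$.
So $u(\xi,\tau) = \sin(\xi) \cos(\tau) + 2 \sin(2 \xi) \sin(2 \tau) + 2 \sin(3 \xi) \cos(3 \tau)$, and $\psi(\xi,\tau) = e^{-\tau}u(\xi,\tau)$.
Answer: $\psi(\xi, \tau) = 2 e^{-\tau} \sin(2 \tau) \sin(2 \xi) + e^{-\tau} \sin(\xi) \cos(\tau) + 2 e^{-\tau} \sin(3 \xi) \cos(3 \tau)$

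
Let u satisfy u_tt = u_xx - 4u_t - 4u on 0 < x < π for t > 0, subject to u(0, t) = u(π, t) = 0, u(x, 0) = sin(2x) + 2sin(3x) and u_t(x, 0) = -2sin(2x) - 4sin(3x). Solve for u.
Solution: Substitute u = exp(-2t)w, i.e. w = exp(2t)u.
By the product rule, u_t = exp(-2t)(w_t - 2w), u_tt = exp(-2t)(w_tt - 4w_t + 4w), u_xx = exp(-2t)w_xx.
Substituting into the PDE and dividing by exp(-2t): w_tt - 4w_t + 4w = w_xx - 4(w_t - 2w) - 4w.
The lower-order terms cancel, leaving the standard wave equation w_tt = w_xx.
Initial data for w: w(x,0) = u(x,0) = sin(2x) + 2sin(3x); w_t(x,0) = u_t(x,0) + 2u(x,0) = 0. The boundary conditions carry over: w(0,t) = w(π,t) = 0.
Solve for w:
  Using separation of variables w = X(x)T(t):
  Eigenfunctions: sin(nx), n = 1, 2, 3, ...
  General solution: w(x, t) = Σ [A_n cos(n t) + B_n sin(n t)] sin(nx)
  From w(x,0) = sin(2x) + 2sin(3x): A_2=1, A_3=2. From w_t(x,0) = 0: all B_n = 0.
Hence w(x,t) = sin(2x)cos(2t) + 2sin(3x)cos(3t).
Transform back: u(x,t) = exp(-2t)w(x,t).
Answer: u(x, t) = exp(-2t)sin(2x)cos(2t) + 2exp(-2t)sin(3x)cos(3t)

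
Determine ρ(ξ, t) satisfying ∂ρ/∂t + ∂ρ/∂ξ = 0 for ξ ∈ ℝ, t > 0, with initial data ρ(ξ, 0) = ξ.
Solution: By method of characteristics (waves move right with speed 1):
Along characteristics ξ - t = const, ρ is constant, so ρ(ξ,t) = f(ξ - t) with f = ρ(·, 0).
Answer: ρ(ξ, t) = -t + ξ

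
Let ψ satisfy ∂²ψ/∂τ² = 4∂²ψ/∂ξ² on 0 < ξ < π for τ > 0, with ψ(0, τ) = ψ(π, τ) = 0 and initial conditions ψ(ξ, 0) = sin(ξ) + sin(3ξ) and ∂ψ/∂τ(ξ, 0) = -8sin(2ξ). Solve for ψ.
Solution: Using separation of variables ψ = X(ξ)T(τ):
Eigenfunctions: sin(nξ), n = 1, 2, 3, ...
General solution: ψ(ξ, τ) = Σ [A_n cos(2n τ) + B_n sin(2n τ)] sin(nξ)
From ψ(ξ,0) = sin(ξ) + sin(3ξ): A_1=1, A_3=1. From ψ_τ(ξ,0) = -8sin(2ξ), using ψ_τ(ξ,0) = Σ ω_n B_n sin(nξ) with ω_n = 2n: B_2 = (-8)/4 = -2.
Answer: ψ(ξ, τ) = sin(ξ)cos(2τ) - 2sin(2ξ)sin(4τ) + sin(3ξ)cos(6τ)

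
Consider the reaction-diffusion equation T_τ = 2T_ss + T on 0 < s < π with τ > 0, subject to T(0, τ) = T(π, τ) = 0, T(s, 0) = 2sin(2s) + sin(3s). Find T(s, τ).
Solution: Substitute T = exp(τ)u.
Then T_τ = exp(τ)(u_τ + u), T_ss = exp(τ)u_ss; substituting and dividing by exp(τ), the lower-order terms cancel: u_τ = 2u_ss (standard heat equation).
Data for u: u(s,0) = T(s,0) = 2sin(2s) + sin(3s). The boundary conditions carry over: u(0,τ) = u(π,τ) = 0.
Separating variables: u = Σ c_n exp(-2n²τ) sin(ns). From u(s,0) = 2sin(2s) + sin(3s): c_2=2, c_3=1.
So u(s,τ) = 2exp(-8τ)sin(2s) + exp(-18τ)sin(3s), and T(s,τ) = exp(τ)u(s,τ).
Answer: T(s, τ) = 2exp(-7τ)sin(2s) + exp(-17τ)sin(3s)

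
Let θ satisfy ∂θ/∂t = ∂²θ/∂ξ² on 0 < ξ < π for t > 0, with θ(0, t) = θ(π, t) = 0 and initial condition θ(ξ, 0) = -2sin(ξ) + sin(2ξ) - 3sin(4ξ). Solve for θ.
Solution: Separating variables: θ = Σ c_n exp(-n²t) sin(nξ). From θ(ξ,0) = -2sin(ξ) + sin(2ξ) - 3sin(4ξ): c_1=-2, c_2=1, c_4=-3.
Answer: θ(ξ, t) = -2exp(-t)sin(ξ) + exp(-4t)sin(2ξ) - 3exp(-16t)sin(4ξ)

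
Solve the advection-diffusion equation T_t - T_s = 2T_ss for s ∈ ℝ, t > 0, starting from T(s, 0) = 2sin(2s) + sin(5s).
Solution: Moving frame: η = s + t, σ = t, T = u(η,σ), so T_t = u_σ + u_η and T_ss = u_ηη.
Hence T_t - T_s = u_σ and the PDE becomes the heat equation u_σ = 2u_ηη on η ∈ ℝ.
Initial data: u(η,0) = T(η,0) = 2sin(2η) + sin(5η). Each mode sin(nη) decays as exp(-2n²σ) on ℝ, so u(η,σ) = Σ c_n exp(-2n²σ) sin(nη) with c_2=2, c_5=1: u(η,σ) = 2exp(-8σ)sin(2η) + exp(-50σ)sin(5η).
Substituting back: T(s,t) = u(s + t, t).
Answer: T(s, t) = 2exp(-8t)sin(2s + 2t) + exp(-50t)sin(5s + 5t)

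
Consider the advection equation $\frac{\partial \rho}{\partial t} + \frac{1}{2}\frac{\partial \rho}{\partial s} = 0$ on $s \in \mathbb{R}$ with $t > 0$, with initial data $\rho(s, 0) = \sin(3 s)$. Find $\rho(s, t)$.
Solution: By characteristics ($ds/dt = 1/2$), $\rho(s,t) = f(s - \frac{1}{2}t)$ with $f = \rho( \cdot , 0)$.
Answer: $\rho(s, t) = \sin(3 s - 3 t/2)$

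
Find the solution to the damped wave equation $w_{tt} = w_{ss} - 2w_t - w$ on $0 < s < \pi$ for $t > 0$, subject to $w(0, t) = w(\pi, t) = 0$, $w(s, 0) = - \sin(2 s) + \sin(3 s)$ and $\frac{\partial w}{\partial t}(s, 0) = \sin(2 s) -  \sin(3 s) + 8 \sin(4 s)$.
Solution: Substitute $w = e^{-t}u$.
Then $w_t = e^{-t}(u_t - u)$, $w_{tt} = e^{-t}(u_{tt} - 2u_t + u)$, $w_{ss} = e^{-t}u_{ss}$; substituting and dividing by $e^{-t}$, the lower-order terms cancel: $u_{tt} = u_{ss}$ (standard wave equation).
Data for $u$: $u(s,0) = w(s,0) = - \sin(2 s) + \sin(3 s)$; $u_t(s,0) = w_t(s,0) + w(s,0) = 8 \sin(4 s)$. The boundary conditions carry over: $u(0,t) = u(\pi,t) = 0$.
Separating variables: $u = \sum [A_n \cos(\omega_n t) + B_n \sin(\omega_n t)] \sin(ns)$, $\omega_n = n$. From ICs ($B_n$ = velocity coefficient / $\omega_n$): $A_2=-1, A_3=1, B_4=2$.
So $u(s,t) = - \sin(2 s) \cos(2 t) + \sin(3 s) \cos(3 t) + 2 \sin(4 s) \sin(4 t)$, and $w(s,t) = e^{-t}u(s,t)$.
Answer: $w(s, t) = - e^{-t} \sin(2 s) \cos(2 t) + e^{-t} \sin(3 s) \cos(3 t) + 2 e^{-t} \sin(4 s) \sin(4 t)$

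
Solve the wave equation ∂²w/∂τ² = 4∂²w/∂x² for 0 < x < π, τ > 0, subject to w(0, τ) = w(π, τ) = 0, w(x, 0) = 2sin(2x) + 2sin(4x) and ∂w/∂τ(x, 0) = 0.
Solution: Separating variables: w = Σ [A_n cos(ω_n τ) + B_n sin(ω_n τ)] sin(nx), ω_n = 2n. From ICs: A_2=2, A_4=2.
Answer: w(x, τ) = 2sin(2x)cos(4τ) + 2sin(4x)cos(8τ)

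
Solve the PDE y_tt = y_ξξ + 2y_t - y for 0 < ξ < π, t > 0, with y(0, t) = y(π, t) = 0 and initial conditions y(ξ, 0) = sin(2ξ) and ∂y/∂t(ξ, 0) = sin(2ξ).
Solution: Substitute y = exp(t)u, i.e. u = exp(-t)y.
By the product rule, y_t = exp(t)(u_t + u), y_tt = exp(t)(u_tt + 2u_t + u), y_ξξ = exp(t)u_ξξ.
Substituting into the PDE and dividing by exp(t): u_tt + 2u_t + u = u_ξξ + 2(u_t + u) - u.
The lower-order terms cancel, leaving the standard wave equation u_tt = u_ξξ.
Initial data for u: u(ξ,0) = y(ξ,0) = sin(2ξ); u_t(ξ,0) = y_t(ξ,0) - y(ξ,0) = 0. The boundary conditions carry over: u(0,t) = u(π,t) = 0.
Solve for u:
  Using separation of variables u = X(ξ)T(t):
  Eigenfunctions: sin(nξ), n = 1, 2, 3, ...
  General solution: u(ξ, t) = Σ [A_n cos(n t) + B_n sin(n t)] sin(nξ)
  From u(ξ,0) = sin(2ξ): A_2=1. From u_t(ξ,0) = 0: all B_n = 0.
Hence u(ξ,t) = sin(2ξ)cos(2t).
Transform back: y(ξ,t) = exp(t)u(ξ,t).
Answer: y(ξ, t) = exp(t)sin(2ξ)cos(2t)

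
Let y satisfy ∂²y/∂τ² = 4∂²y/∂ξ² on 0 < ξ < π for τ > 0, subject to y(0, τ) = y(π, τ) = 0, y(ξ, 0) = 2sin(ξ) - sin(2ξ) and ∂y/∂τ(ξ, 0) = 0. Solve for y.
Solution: Separating variables: y = Σ [A_n cos(ω_n τ) + B_n sin(ω_n τ)] sin(nξ), ω_n = 2n. From ICs: A_1=2, A_2=-1.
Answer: y(ξ, τ) = 2sin(ξ)cos(2τ) - sin(2ξ)cos(4τ)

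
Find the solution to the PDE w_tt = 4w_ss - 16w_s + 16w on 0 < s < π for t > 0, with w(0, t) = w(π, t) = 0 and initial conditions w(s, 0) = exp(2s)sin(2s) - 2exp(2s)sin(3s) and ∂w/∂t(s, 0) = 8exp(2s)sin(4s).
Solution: Substitute w = exp(2s)u, i.e. u = exp(-2s)w.
By the product rule, w_s = exp(2s)(u_s + 2u), w_ss = exp(2s)(u_ss + 4u_s + 4u), w_tt = exp(2s)u_tt.
Substituting into the PDE and dividing by exp(2s): u_tt = 4(u_ss + 4u_s + 4u) - 16(u_s + 2u) + 16u.
The lower-order terms cancel, leaving the standard wave equation u_tt = 4u_ss.
Initial data for u: u(s,0) = exp(-2s)w(s,0) = sin(2s) - 2sin(3s); u_t(s,0) = exp(-2s)w_t(s,0) = 8sin(4s). The boundary conditions carry over: u(0,t) = u(π,t) = 0.
Solve for u:
  Using separation of variables u = X(s)T(t):
  Eigenfunctions: sin(ns), n = 1, 2, 3, ...
  General solution: u(s, t) = Σ [A_n cos(2n t) + B_n sin(2n t)] sin(ns)
  From u(s,0) = sin(2s) - 2sin(3s): A_2=1, A_3=-2. From u_t(s,0) = 8sin(4s), using u_t(s,0) = Σ ω_n B_n sin(ns) with ω_n = 2n: B_4 = 8/8 = 1.
Hence u(s,t) = sin(2s)cos(4t) - 2sin(3s)cos(6t) + sin(4s)sin(8t).
Transform back: w(s,t) = exp(2s)u(s,t).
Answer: w(s, t) = exp(2s)sin(2s)cos(4t) - 2exp(2s)sin(3s)cos(6t) + exp(2s)sin(4s)sin(8t)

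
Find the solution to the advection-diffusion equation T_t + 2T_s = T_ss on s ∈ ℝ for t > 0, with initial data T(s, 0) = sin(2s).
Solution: Change to a moving frame: let η = s - 2t, σ = t and write T(s,t) = u(η,σ).
By the chain rule T_t = u_σ - 2u_η, T_s = u_η, T_ss = u_ηη.
Then T_t + 2T_s = u_σ: the advection term cancels and the PDE becomes the heat equation u_σ = u_ηη on η ∈ ℝ.
Initial data: u(η,0) = T(η,0) = sin(2η).
On η ∈ ℝ each mode satisfies (sin(nη))″ = -n² sin(nη), so exp(-n²σ) sin(nη) solves the heat equation; by superposition u(η,σ) = Σ c_n exp(-n²σ) sin(nη).
Reading off the coefficients: c_2=1, so u(η,σ) = exp(-4σ)sin(2η).
Substituting back η = s - 2t, σ = t: T(s,t) = u(s - 2t, t).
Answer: T(s, t) = exp(-4t)sin(2s - 4t)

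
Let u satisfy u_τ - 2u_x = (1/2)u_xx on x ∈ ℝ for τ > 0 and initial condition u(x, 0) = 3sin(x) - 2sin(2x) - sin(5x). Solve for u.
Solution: Moving frame: η = x + 2τ, σ = τ, u = w(η,σ), so u_τ = w_σ + 2w_η and u_xx = w_ηη.
Hence u_τ - 2u_x = w_σ and the PDE becomes the heat equation w_σ = (1/2)w_ηη on η ∈ ℝ.
Initial data: w(η,0) = u(η,0) = 3sin(η) - 2sin(2η) - sin(5η). Each mode sin(nη) decays as exp(-n²σ/2) on ℝ, so w(η,σ) = Σ c_n exp(-n²σ/2) sin(nη) with c_1=3, c_2=-2, c_5=-1: w(η,σ) = -2exp(-2σ)sin(2η) + 3exp(-σ/2)sin(η) - exp(-25σ/2)sin(5η).
Substituting back: u(x,τ) = w(x + 2τ, τ).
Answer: u(x, τ) = -2exp(-2τ)sin(2x + 4τ) + 3exp(-τ/2)sin(x + 2τ) - exp(-25τ/2)sin(5x + 10τ)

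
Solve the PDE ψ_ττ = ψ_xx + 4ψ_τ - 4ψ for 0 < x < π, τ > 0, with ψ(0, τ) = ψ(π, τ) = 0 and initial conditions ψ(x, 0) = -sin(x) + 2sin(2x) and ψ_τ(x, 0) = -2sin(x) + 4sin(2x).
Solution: Substitute ψ = exp(2τ)u.
Then ψ_τ = exp(2τ)(u_τ + 2u), ψ_ττ = exp(2τ)(u_ττ + 4u_τ + 4u), ψ_xx = exp(2τ)u_xx; substituting and dividing by exp(2τ), the lower-order terms cancel: u_ττ = u_xx (standard wave equation).
Data for u: u(x,0) = ψ(x,0) = -sin(x) + 2sin(2x); u_τ(x,0) = ψ_τ(x,0) - 2ψ(x,0) = 0. The boundary conditions carry over: u(0,τ) = u(π,τ) = 0.
Separating variables: u = Σ [A_n cos(ω_n τ) + B_n sin(ω_n τ)] sin(nx), ω_n = n. From ICs: A_1=-1, A_2=2.
So u(x,τ) = -sin(x)cos(τ) + 2sin(2x)cos(2τ), and ψ(x,τ) = exp(2τ)u(x,τ).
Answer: ψ(x, τ) = -exp(2τ)sin(x)cos(τ) + 2exp(2τ)sin(2x)cos(2τ)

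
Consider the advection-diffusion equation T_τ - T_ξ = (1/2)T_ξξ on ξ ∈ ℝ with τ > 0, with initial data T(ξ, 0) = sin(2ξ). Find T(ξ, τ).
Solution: Change to a moving frame: let η = ξ + τ, σ = τ and write T(ξ,τ) = u(η,σ).
By the chain rule T_τ = u_σ + u_η, T_ξ = u_η, T_ξξ = u_ηη.
Then T_τ - T_ξ = u_σ: the advection term cancels and the PDE becomes the heat equation u_σ = (1/2)u_ηη on η ∈ ℝ.
Initial data: u(η,0) = T(η,0) = sin(2η).
On η ∈ ℝ each mode satisfies (sin(nη))″ = -n² sin(nη), so exp(-n²σ/2) sin(nη) solves the heat equation; by superposition u(η,σ) = Σ c_n exp(-n²σ/2) sin(nη).
Reading off the coefficients: c_2=1, so u(η,σ) = exp(-2σ)sin(2η).
Substituting back η = ξ + τ, σ = τ: T(ξ,τ) = u(ξ + τ, τ).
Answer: T(ξ, τ) = exp(-2τ)sin(2ξ + 2τ)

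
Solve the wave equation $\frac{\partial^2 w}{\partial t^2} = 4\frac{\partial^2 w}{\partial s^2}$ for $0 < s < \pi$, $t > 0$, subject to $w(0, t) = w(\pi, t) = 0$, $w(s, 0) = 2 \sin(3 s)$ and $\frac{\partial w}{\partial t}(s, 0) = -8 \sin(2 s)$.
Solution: Separating variables: $w = \sum [A_n \cos(\omega_n t) + B_n \sin(\omega_n t)] \sin(ns)$, $\omega_n = 2n$. From ICs ($B_n$ = velocity coefficient / $\omega_n$): $A_3=2, B_2=-2$.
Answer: $w(s, t) = -2 \sin(2 s) \sin(4 t) + 2 \sin(3 s) \cos(6 t)$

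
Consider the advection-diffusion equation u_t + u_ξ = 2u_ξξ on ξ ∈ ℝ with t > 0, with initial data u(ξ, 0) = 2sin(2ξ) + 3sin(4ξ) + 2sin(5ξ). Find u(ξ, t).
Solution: Change to a moving frame: let η = ξ - t, σ = t and write u(ξ,t) = w(η,σ).
By the chain rule u_t = w_σ - w_η, u_ξ = w_η, u_ξξ = w_ηη.
Then u_t + u_ξ = w_σ: the advection term cancels and the PDE becomes the heat equation w_σ = 2w_ηη on η ∈ ℝ.
Initial data: w(η,0) = u(η,0) = 2sin(2η) + 3sin(4η) + 2sin(5η).
On η ∈ ℝ each mode satisfies (sin(nη))″ = -n² sin(nη), so exp(-2n²σ) sin(nη) solves the heat equation; by superposition w(η,σ) = Σ c_n exp(-2n²σ) sin(nη).
Reading off the coefficients: c_2=2, c_4=3, c_5=2, so w(η,σ) = 2exp(-8σ)sin(2η) + 3exp(-32σ)sin(4η) + 2exp(-50σ)sin(5η).
Substituting back η = ξ - t, σ = t: u(ξ,t) = w(ξ - t, t).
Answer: u(ξ, t) = -2exp(-8t)sin(2t - 2ξ) - 3exp(-32t)sin(4t - 4ξ) - 2exp(-50t)sin(5t - 5ξ)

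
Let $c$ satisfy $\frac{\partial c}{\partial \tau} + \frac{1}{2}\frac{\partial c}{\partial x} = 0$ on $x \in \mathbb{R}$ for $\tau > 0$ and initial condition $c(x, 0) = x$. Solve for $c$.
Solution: By method of characteristics (waves move right with speed 1/2):
Along characteristics $x - \frac{1}{2}\tau =$ const, $c$ is constant, so $c(x,\tau) = f(x - \frac{1}{2}\tau)$ with $f = c( \cdot , 0)$.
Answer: $c(x, \tau) = -\frac{1}{2} \tau + x$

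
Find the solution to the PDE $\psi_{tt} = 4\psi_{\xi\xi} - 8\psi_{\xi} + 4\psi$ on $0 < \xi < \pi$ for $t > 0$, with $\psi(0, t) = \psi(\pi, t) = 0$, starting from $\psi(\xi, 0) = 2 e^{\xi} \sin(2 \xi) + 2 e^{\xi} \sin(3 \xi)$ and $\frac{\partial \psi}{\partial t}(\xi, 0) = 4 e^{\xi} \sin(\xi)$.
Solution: Substitute $\psi = e^{\xi}u$.
Then $\psi_{\xi} = e^{\xi}(u_{\xi} + u)$, $\psi_{\xi\xi} = e^{\xi}(u_{\xi\xi} + 2u_{\xi} + u)$, $\psi_{tt} = e^{\xi}u_{tt}$; substituting and dividing by $e^{\xi}$, the lower-order terms cancel: $u_{tt} = 4u_{\xi\xi}$ (standard wave equation).
Data for $u$: $u(\xi,0) = e^{-\xi}\psi(\xi,0) = 2 \sin(2 \xi) + 2 \sin(3 \xi)$; $u_t(\xi,0) = e^{-\xi}\psi_t(\xi,0) = 4 \sin(\xi)$. The boundary conditions carry over: $u(0,t) = u(\pi,t) = 0$.
Separating variables: $u = \sum [A_n \cos(\omega_n t) + B_n \sin(\omega_n t)] \sin(n\xi)$, $\omega_n = 2n$. From ICs ($B_n$ = velocity coefficient / $\omega_n$): $A_2=2, A_3=2, B_1=2$.
So $u(\xi,t) = 2 \sin(2 t) \sin(\xi) + 2 \sin(2 \xi) \cos(4 t) + 2 \sin(3 \xi) \cos(6 t)$, and $\psi(\xi,t) = e^{\xi}u(\xi,t)$.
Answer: $\psi(\xi, t) = 2 e^{\xi} \sin(\xi) \sin(2 t) + 2 e^{\xi} \sin(2 \xi) \cos(4 t) + 2 e^{\xi} \sin(3 \xi) \cos(6 t)$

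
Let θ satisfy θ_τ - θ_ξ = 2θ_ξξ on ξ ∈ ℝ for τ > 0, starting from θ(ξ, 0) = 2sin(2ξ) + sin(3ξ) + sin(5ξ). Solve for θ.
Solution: Change to a moving frame: let η = ξ + τ, σ = τ and write θ(ξ,τ) = u(η,σ).
By the chain rule θ_τ = u_σ + u_η, θ_ξ = u_η, θ_ξξ = u_ηη.
Then θ_τ - θ_ξ = u_σ: the advection term cancels and the PDE becomes the heat equation u_σ = 2u_ηη on η ∈ ℝ.
Initial data: u(η,0) = θ(η,0) = 2sin(2η) + sin(3η) + sin(5η).
On η ∈ ℝ each mode satisfies (sin(nη))″ = -n² sin(nη), so exp(-2n²σ) sin(nη) solves the heat equation; by superposition u(η,σ) = Σ c_n exp(-2n²σ) sin(nη).
Reading off the coefficients: c_2=2, c_3=1, c_5=1, so u(η,σ) = 2exp(-8σ)sin(2η) + exp(-18σ)sin(3η) + exp(-50σ)sin(5η).
Substituting back η = ξ + τ, σ = τ: θ(ξ,τ) = u(ξ + τ, τ).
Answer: θ(ξ, τ) = 2exp(-8τ)sin(2ξ + 2τ) + exp(-18τ)sin(3ξ + 3τ) + exp(-50τ)sin(5ξ + 5τ)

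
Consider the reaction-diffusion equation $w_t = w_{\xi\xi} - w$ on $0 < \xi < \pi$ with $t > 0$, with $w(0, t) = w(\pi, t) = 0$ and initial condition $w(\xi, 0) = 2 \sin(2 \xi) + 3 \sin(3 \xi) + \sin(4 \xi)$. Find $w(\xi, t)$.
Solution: Substitute $w = e^{-t}u$, i.e. $u = e^{t}w$.
By the product rule, $w_t = e^{-t}(u_t - u)$, $w_{\xi\xi} = e^{-t}u_{\xi\xi}$.
Substituting into the PDE and dividing by $e^{-t}$: $u_t - u = u_{\xi\xi} - u$.
The lower-order terms cancel, leaving the standard heat equation $u_t = u_{\xi\xi}$.
Initial data for $u$: $u(\xi,0) = w(\xi,0) = 2 \sin(2 \xi) + 3 \sin(3 \xi) + \sin(4 \xi)$. The boundary conditions carry over: $u(0,t) = u(\pi,t) = 0$.
Solve for $u$:
  Using separation of variables $u = X(\xi)T(t)$:
  Eigenfunctions: $\sin(n\xi)$, $n = 1, 2, 3, \ldots$
  General solution: $u(\xi, t) = \sum c_n \sin(n\xi) e^{-n^2 t}$
  Matching $u(\xi,0) = 2 \sin(2 \xi) + 3 \sin(3 \xi) + \sin(4 \xi)$ term by term: $c_2=2, c_3=3, c_4=1$.
Hence $u(\xi,t) = 2 e^{-4 t} \sin(2 \xi) + 3 e^{-9 t} \sin(3 \xi) + e^{-16 t} \sin(4 \xi)$.
Transform back: $w(\xi,t) = e^{-t}u(\xi,t)$.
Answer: $w(\xi, t) = 2 e^{-5 t} \sin(2 \xi) + 3 e^{-10 t} \sin(3 \xi) + e^{-17 t} \sin(4 \xi)$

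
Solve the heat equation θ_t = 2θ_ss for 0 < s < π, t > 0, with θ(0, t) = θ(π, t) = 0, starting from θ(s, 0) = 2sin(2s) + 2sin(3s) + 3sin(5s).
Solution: Separating variables: θ = Σ c_n exp(-2n²t) sin(ns). From θ(s,0) = 2sin(2s) + 2sin(3s) + 3sin(5s): c_2=2, c_3=2, c_5=3.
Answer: θ(s, t) = 2exp(-8t)sin(2s) + 2exp(-18t)sin(3s) + 3exp(-50t)sin(5s)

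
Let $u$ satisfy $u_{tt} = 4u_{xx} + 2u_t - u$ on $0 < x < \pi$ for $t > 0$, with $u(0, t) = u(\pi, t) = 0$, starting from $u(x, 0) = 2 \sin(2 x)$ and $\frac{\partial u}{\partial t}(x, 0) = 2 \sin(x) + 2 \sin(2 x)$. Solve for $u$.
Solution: Substitute $u = e^{t}w$.
Then $u_t = e^{t}(w_t + w)$, $u_{tt} = e^{t}(w_{tt} + 2w_t + w)$, $u_{xx} = e^{t}w_{xx}$; substituting and dividing by $e^{t}$, the lower-order terms cancel: $w_{tt} = 4w_{xx}$ (standard wave equation).
Data for $w$: $w(x,0) = u(x,0) = 2 \sin(2 x)$; $w_t(x,0) = u_t(x,0) - u(x,0) = 2 \sin(x)$. The boundary conditions carry over: $w(0,t) = w(\pi,t) = 0$.
Separating variables: $w = \sum [A_n \cos(\omega_n t) + B_n \sin(\omega_n t)] \sin(nx)$, $\omega_n = 2n$. From ICs ($B_n$ = velocity coefficient / $\omega_n$): $A_2=2, B_1=1$.
So $w(x,t) = \sin(2 t) \sin(x) + 2 \sin(2 x) \cos(4 t)$, and $u(x,t) = e^{t}w(x,t)$.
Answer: $u(x, t) = e^{t} \sin(2 t) \sin(x) + 2 e^{t} \sin(2 x) \cos(4 t)$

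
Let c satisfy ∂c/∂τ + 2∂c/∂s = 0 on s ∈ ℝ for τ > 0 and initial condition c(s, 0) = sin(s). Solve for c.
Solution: By characteristics (ds/dτ = 2), c(s,τ) = f(s - 2τ) with f = c(·, 0).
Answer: c(s, τ) = sin(s - 2τ)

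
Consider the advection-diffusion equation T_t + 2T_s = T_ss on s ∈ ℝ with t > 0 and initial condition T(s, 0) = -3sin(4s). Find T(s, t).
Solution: Moving frame: η = s - 2t, σ = t, T = u(η,σ), so T_t = u_σ - 2u_η and T_ss = u_ηη.
Hence T_t + 2T_s = u_σ and the PDE becomes the heat equation u_σ = u_ηη on η ∈ ℝ.
Initial data: u(η,0) = T(η,0) = -3sin(4η). Each mode sin(nη) decays as exp(-n²σ) on ℝ, so u(η,σ) = Σ c_n exp(-n²σ) sin(nη) with c_4=-3: u(η,σ) = -3exp(-16σ)sin(4η).
Substituting back: T(s,t) = u(s - 2t, t).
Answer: T(s, t) = -3exp(-16t)sin(4s - 8t)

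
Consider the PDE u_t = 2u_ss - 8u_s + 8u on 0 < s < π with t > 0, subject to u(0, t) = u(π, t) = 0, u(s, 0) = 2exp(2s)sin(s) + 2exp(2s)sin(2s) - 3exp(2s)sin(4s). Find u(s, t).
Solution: Substitute u = exp(2s)w, i.e. w = exp(-2s)u.
By the product rule, u_s = exp(2s)(w_s + 2w), u_ss = exp(2s)(w_ss + 4w_s + 4w), u_t = exp(2s)w_t.
Substituting into the PDE and dividing by exp(2s): w_t = 2(w_ss + 4w_s + 4w) - 8(w_s + 2w) + 8w.
The lower-order terms cancel, leaving the standard heat equation w_t = 2w_ss.
Initial data for w: w(s,0) = exp(-2s)u(s,0) = 2sin(s) + 2sin(2s) - 3sin(4s). The boundary conditions carry over: w(0,t) = w(π,t) = 0.
Solve for w:
  Using separation of variables w = X(s)T(t):
  Eigenfunctions: sin(ns), n = 1, 2, 3, ...
  General solution: w(s, t) = Σ c_n sin(ns) exp(-2n² t)
  Matching w(s,0) = 2sin(s) + 2sin(2s) - 3sin(4s) term by term: c_1=2, c_2=2, c_4=-3.
Hence w(s,t) = 2exp(-2t)sin(s) + 2exp(-8t)sin(2s) - 3exp(-32t)sin(4s).
Transform back: u(s,t) = exp(2s)w(s,t).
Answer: u(s, t) = 2exp(2s)exp(-2t)sin(s) + 2exp(2s)exp(-8t)sin(2s) - 3exp(2s)exp(-32t)sin(4s)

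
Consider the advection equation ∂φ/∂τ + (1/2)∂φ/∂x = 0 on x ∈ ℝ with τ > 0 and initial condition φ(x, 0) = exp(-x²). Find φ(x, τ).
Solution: By characteristics (dx/dτ = 1/2), φ(x,τ) = f(x - (1/2)τ) with f = φ(·, 0).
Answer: φ(x, τ) = exp(-(x - τ/2)²)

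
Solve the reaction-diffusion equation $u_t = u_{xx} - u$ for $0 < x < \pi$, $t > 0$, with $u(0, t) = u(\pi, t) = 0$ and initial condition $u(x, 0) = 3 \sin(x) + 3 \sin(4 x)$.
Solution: Substitute $u = e^{-t}w$, i.e. $w = e^{t}u$.
By the product rule, $u_t = e^{-t}(w_t - w)$, $u_{xx} = e^{-t}w_{xx}$.
Substituting into the PDE and dividing by $e^{-t}$: $w_t - w = w_{xx} - w$.
The lower-order terms cancel, leaving the standard heat equation $w_t = w_{xx}$.
Initial data for $w$: $w(x,0) = u(x,0) = 3 \sin(x) + 3 \sin(4 x)$. The boundary conditions carry over: $w(0,t) = w(\pi,t) = 0$.
Solve for $w$:
  Using separation of variables $w = X(x)T(t)$:
  Eigenfunctions: $\sin(nx)$, $n = 1, 2, 3, \ldots$
  General solution: $w(x, t) = \sum c_n \sin(nx) e^{-n^2 t}$
  Matching $w(x,0) = 3 \sin(x) + 3 \sin(4 x)$ term by term: $c_1=3, c_4=3$.
Hence $w(x,t) = 3 e^{-t} \sin(x) + 3 e^{-16 t} \sin(4 x)$.
Transform back: $u(x,t) = e^{-t}w(x,t)$.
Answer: $u(x, t) = 3 e^{-2 t} \sin(x) + 3 e^{-17 t} \sin(4 x)$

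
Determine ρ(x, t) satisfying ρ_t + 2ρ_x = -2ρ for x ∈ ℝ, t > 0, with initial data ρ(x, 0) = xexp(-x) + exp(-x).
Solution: Substitute ρ = exp(-x)u.
Then ρ_x = exp(-x)(u_x - u), ρ_t = exp(-x)u_t; substituting and dividing by exp(-x), the lower-order terms cancel: u_t + 2u_x = 0 (standard advection equation).
Data for u: u(x,0) = exp(x)ρ(x,0) = x + 1.
By characteristics (dx/dt = 2), u(x,t) = f(x - 2t) with f = u(·, 0).
So u(x,t) = -2t + x + 1, and ρ(x,t) = exp(-x)u(x,t).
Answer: ρ(x, t) = -2texp(-x) + xexp(-x) + exp(-x)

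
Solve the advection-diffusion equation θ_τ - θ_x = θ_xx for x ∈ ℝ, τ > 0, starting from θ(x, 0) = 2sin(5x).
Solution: Moving frame: η = x + τ, σ = τ, θ = u(η,σ), so θ_τ = u_σ + u_η and θ_xx = u_ηη.
Hence θ_τ - θ_x = u_σ and the PDE becomes the heat equation u_σ = u_ηη on η ∈ ℝ.
Initial data: u(η,0) = θ(η,0) = 2sin(5η). Each mode sin(nη) decays as exp(-n²σ) on ℝ, so u(η,σ) = Σ c_n exp(-n²σ) sin(nη) with c_5=2: u(η,σ) = 2exp(-25σ)sin(5η).
Substituting back: θ(x,τ) = u(x + τ, τ).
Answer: θ(x, τ) = 2exp(-25τ)sin(5x + 5τ)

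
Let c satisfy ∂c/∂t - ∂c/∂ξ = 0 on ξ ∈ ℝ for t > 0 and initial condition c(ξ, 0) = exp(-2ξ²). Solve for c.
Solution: By method of characteristics (waves move left with speed 1):
Along characteristics ξ + t = const, c is constant, so c(ξ,t) = f(ξ + t) with f = c(·, 0).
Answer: c(ξ, t) = exp(-2(t + ξ)²)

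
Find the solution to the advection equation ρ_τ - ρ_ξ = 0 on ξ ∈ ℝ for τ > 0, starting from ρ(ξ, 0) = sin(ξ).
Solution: By method of characteristics (waves move left with speed 1):
Along characteristics ξ + τ = const, ρ is constant, so ρ(ξ,τ) = f(ξ + τ) with f = ρ(·, 0).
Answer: ρ(ξ, τ) = sin(ξ + τ)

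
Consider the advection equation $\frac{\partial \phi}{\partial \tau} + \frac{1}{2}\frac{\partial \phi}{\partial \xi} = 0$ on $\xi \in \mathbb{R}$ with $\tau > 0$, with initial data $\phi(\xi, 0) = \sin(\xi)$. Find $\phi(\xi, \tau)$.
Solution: By characteristics ($d\xi/d\tau = 1/2$), $\phi(\xi,\tau) = f(\xi - \frac{1}{2}\tau)$ with $f = \phi( \cdot , 0)$.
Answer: $\phi(\xi, \tau) = - \sin(\tau/2 - \xi)$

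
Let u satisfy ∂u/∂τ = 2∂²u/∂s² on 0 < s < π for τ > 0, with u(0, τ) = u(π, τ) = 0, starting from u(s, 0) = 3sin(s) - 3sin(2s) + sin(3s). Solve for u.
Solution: Using separation of variables u = X(s)T(τ):
Eigenfunctions: sin(ns), n = 1, 2, 3, ...
General solution: u(s, τ) = Σ c_n sin(ns) exp(-2n² τ)
Matching u(s,0) = 3sin(s) - 3sin(2s) + sin(3s) term by term: c_1=3, c_2=-3, c_3=1.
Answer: u(s, τ) = 3exp(-2τ)sin(s) - 3exp(-8τ)sin(2s) + exp(-18τ)sin(3s)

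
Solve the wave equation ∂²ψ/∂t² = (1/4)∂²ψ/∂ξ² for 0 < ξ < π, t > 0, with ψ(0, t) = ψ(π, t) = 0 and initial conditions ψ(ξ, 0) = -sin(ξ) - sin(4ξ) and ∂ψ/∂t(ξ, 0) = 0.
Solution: Using separation of variables ψ = X(ξ)T(t):
Eigenfunctions: sin(nξ), n = 1, 2, 3, ...
General solution: ψ(ξ, t) = Σ [A_n cos(n t/2) + B_n sin(n t/2)] sin(nξ)
From ψ(ξ,0) = -sin(ξ) - sin(4ξ): A_1=-1, A_4=-1. From ψ_t(ξ,0) = 0: all B_n = 0.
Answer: ψ(ξ, t) = -sin(ξ)cos(t/2) - sin(4ξ)cos(2t)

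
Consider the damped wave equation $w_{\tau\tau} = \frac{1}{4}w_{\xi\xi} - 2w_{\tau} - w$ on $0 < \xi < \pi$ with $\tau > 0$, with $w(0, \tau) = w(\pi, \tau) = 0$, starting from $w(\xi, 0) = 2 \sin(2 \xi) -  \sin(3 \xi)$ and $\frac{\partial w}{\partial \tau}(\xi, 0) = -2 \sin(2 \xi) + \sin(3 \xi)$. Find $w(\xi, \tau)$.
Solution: Substitute $w = e^{-\tau}u$, i.e. $u = e^{\tau}w$.
By the product rule, $w_{\tau} = e^{-\tau}(u_{\tau} - u)$, $w_{\tau\tau} = e^{-\tau}(u_{\tau\tau} - 2u_{\tau} + u)$, $w_{\xi\xi} = e^{-\tau}u_{\xi\xi}$.
Substituting into the PDE and dividing by $e^{-\tau}$: $u_{\tau\tau} - 2u_{\tau} + u = \frac{1}{4}u_{\xi\xi} - 2(u_{\tau} - u) - u$.
The lower-order terms cancel, leaving the standard wave equation $u_{\tau\tau} = \frac{1}{4}u_{\xi\xi}$.
Initial data for $u$: $u(\xi,0) = w(\xi,0) = 2 \sin(2 \xi) - \sin(3 \xi)$; $u_{\tau}(\xi,0) = w_{\tau}(\xi,0) + w(\xi,0) = 0$. The boundary conditions carry over: $u(0,\tau) = u(\pi,\tau) = 0$.
Solve for $u$:
  Using separation of variables $u = X(\xi)T(\tau)$:
  Eigenfunctions: $\sin(n\xi)$, $n = 1, 2, 3, \ldots$
  General solution: $u(\xi, \tau) = \sum [A_n \cos(n \tau/2) + B_n \sin(n \tau/2)] \sin(n\xi)$
  From $u(\xi,0) = 2 \sin(2 \xi) - \sin(3 \xi)$: $A_2=2, A_3=-1$. From $u_{\tau}(\xi,0) = 0$: all $B_n = 0$.
Hence $u(\xi,\tau) = 2 \sin(2 \xi) \cos(\tau) - \sin(3 \xi) \cos(3 \tau/2)$.
Transform back: $w(\xi,\tau) = e^{-\tau}u(\xi,\tau)$.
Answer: $w(\xi, \tau) = 2 e^{-\tau} \sin(2 \xi) \cos(\tau) -  e^{-\tau} \sin(3 \xi) \cos(3 \tau/2)$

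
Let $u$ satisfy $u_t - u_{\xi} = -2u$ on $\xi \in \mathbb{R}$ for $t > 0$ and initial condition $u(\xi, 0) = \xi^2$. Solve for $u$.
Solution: Substitute $u = e^{-2t}w$.
Then $u_t = e^{-2t}(w_t - 2w)$, $u_{\xi} = e^{-2t}w_{\xi}$; substituting and dividing by $e^{-2t}$, the lower-order terms cancel: $w_t - w_{\xi} = 0$ (standard advection equation).
Data for $w$: $w(\xi,0) = u(\xi,0) = \xi^2$.
By characteristics ($d\xi/dt = -1$), $w(\xi,t) = f(\xi + t)$ with $f = w( \cdot , 0)$.
So $w(\xi,t) = t^2 + 2 t \xi + \xi^2$, and $u(\xi,t) = e^{-2t}w(\xi,t)$.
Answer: $u(\xi, t) = \xi^2 e^{-2 t} + 2 \xi t e^{-2 t} + t^2 e^{-2 t}$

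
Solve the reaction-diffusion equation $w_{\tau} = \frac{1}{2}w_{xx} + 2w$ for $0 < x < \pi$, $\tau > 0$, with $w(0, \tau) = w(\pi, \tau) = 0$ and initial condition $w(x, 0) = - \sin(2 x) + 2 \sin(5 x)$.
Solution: Substitute $w = e^{2\tau}u$, i.e. $u = e^{-2\tau}w$.
By the product rule, $w_{\tau} = e^{2\tau}(u_{\tau} + 2u)$, $w_{xx} = e^{2\tau}u_{xx}$.
Substituting into the PDE and dividing by $e^{2\tau}$: $u_{\tau} + 2u = \frac{1}{2}u_{xx} + 2u$.
The lower-order terms cancel, leaving the standard heat equation $u_{\tau} = \frac{1}{2}u_{xx}$.
Initial data for $u$: $u(x,0) = w(x,0) = - \sin(2 x) + 2 \sin(5 x)$. The boundary conditions carry over: $u(0,\tau) = u(\pi,\tau) = 0$.
Solve for $u$:
  Using separation of variables $u = X(x)T(\tau)$:
  Eigenfunctions: $\sin(nx)$, $n = 1, 2, 3, \ldots$
  General solution: $u(x, \tau) = \sum c_n \sin(nx) e^{-n^2 \tau/2}$
  Matching $u(x,0) = - \sin(2 x) + 2 \sin(5 x)$ term by term: $c_2=-1, c_5=2$.
Hence $u(x,\tau) = - e^{-2 \tau} \sin(2 x) + 2 e^{-25 \tau/2} \sin(5 x)$.
Transform back: $w(x,\tau) = e^{2\tau}u(x,\tau)$.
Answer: $w(x, \tau) = - \sin(2 x) + 2 e^{-21 \tau/2} \sin(5 x)$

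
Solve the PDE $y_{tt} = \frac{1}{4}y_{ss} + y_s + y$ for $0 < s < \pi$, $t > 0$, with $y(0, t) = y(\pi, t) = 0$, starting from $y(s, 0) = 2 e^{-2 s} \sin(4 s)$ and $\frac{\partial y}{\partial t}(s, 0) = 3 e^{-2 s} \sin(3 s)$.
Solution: Substitute $y = e^{-2s}u$.
Then $y_s = e^{-2s}(u_s - 2u)$, $y_{ss} = e^{-2s}(u_{ss} - 4u_s + 4u)$, $y_{tt} = e^{-2s}u_{tt}$; substituting and dividing by $e^{-2s}$, the lower-order terms cancel: $u_{tt} = \frac{1}{4}u_{ss}$ (standard wave equation).
Data for $u$: $u(s,0) = e^{2s}y(s,0) = 2 \sin(4 s)$; $u_t(s,0) = e^{2s}y_t(s,0) = 3 \sin(3 s)$. The boundary conditions carry over: $u(0,t) = u(\pi,t) = 0$.
Separating variables: $u = \sum [A_n \cos(\omega_n t) + B_n \sin(\omega_n t)] \sin(ns)$, $\omega_n = n/2$. From ICs ($B_n$ = velocity coefficient / $\omega_n$): $A_4=2, B_3=2$.
So $u(s,t) = 2 \sin(3 s) \sin(3 t/2) + 2 \sin(4 s) \cos(2 t)$, and $y(s,t) = e^{-2s}u(s,t)$.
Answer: $y(s, t) = 2 e^{-2 s} \sin(3 s) \sin(3 t/2) + 2 e^{-2 s} \sin(4 s) \cos(2 t)$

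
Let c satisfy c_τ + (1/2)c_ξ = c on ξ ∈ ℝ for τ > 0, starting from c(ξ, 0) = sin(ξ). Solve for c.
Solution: Substitute c = exp(τ)u.
Then c_τ = exp(τ)(u_τ + u), c_ξ = exp(τ)u_ξ; substituting and dividing by exp(τ), the lower-order terms cancel: u_τ + (1/2)u_ξ = 0 (standard advection equation).
Data for u: u(ξ,0) = c(ξ,0) = sin(ξ).
By characteristics (dξ/dτ = 1/2), u(ξ,τ) = f(ξ - (1/2)τ) with f = u(·, 0).
So u(ξ,τ) = sin(ξ - τ/2), and c(ξ,τ) = exp(τ)u(ξ,τ).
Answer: c(ξ, τ) = exp(τ)sin(ξ - τ/2)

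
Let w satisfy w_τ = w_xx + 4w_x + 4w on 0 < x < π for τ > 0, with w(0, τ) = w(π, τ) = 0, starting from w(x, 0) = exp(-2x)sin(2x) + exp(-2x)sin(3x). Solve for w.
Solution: Substitute w = exp(-2x)u.
Then w_x = exp(-2x)(u_x - 2u), w_xx = exp(-2x)(u_xx - 4u_x + 4u), w_τ = exp(-2x)u_τ; substituting and dividing by exp(-2x), the lower-order terms cancel: u_τ = u_xx (standard heat equation).
Data for u: u(x,0) = exp(2x)w(x,0) = sin(2x) + sin(3x). The boundary conditions carry over: u(0,τ) = u(π,τ) = 0.
Separating variables: u = Σ c_n exp(-n²τ) sin(nx). From u(x,0) = sin(2x) + sin(3x): c_2=1, c_3=1.
So u(x,τ) = exp(-4τ)sin(2x) + exp(-9τ)sin(3x), and w(x,τ) = exp(-2x)u(x,τ).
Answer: w(x, τ) = exp(-2x)exp(-4τ)sin(2x) + exp(-2x)exp(-9τ)sin(3x)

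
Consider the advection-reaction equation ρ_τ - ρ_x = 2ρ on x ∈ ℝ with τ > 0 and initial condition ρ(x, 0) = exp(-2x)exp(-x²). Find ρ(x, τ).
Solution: Substitute ρ = exp(-2x)u.
Then ρ_x = exp(-2x)(u_x - 2u), ρ_τ = exp(-2x)u_τ; substituting and dividing by exp(-2x), the lower-order terms cancel: u_τ - u_x = 0 (standard advection equation).
Data for u: u(x,0) = exp(2x)ρ(x,0) = exp(-x²).
By characteristics (dx/dτ = -1), u(x,τ) = f(x + τ) with f = u(·, 0).
So u(x,τ) = exp(-(x + τ)²), and ρ(x,τ) = exp(-2x)u(x,τ).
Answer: ρ(x, τ) = exp(-2x)exp(-(x + τ)²)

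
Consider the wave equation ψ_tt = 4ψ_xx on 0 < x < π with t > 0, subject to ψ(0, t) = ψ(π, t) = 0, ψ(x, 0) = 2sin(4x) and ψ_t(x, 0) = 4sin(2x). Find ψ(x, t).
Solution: Using separation of variables ψ = X(x)T(t):
Eigenfunctions: sin(nx), n = 1, 2, 3, ...
General solution: ψ(x, t) = Σ [A_n cos(2n t) + B_n sin(2n t)] sin(nx)
From ψ(x,0) = 2sin(4x): A_4=2. From ψ_t(x,0) = 4sin(2x), using ψ_t(x,0) = Σ ω_n B_n sin(nx) with ω_n = 2n: B_2 = 4/4 = 1.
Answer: ψ(x, t) = sin(4t)sin(2x) + 2sin(4x)cos(8t)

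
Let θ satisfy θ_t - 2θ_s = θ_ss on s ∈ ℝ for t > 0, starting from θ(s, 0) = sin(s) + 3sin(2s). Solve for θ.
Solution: Moving frame: η = s + 2t, σ = t, θ = u(η,σ), so θ_t = u_σ + 2u_η and θ_ss = u_ηη.
Hence θ_t - 2θ_s = u_σ and the PDE becomes the heat equation u_σ = u_ηη on η ∈ ℝ.
Initial data: u(η,0) = θ(η,0) = sin(η) + 3sin(2η). Each mode sin(nη) decays as exp(-n²σ) on ℝ, so u(η,σ) = Σ c_n exp(-n²σ) sin(nη) with c_1=1, c_2=3: u(η,σ) = exp(-σ)sin(η) + 3exp(-4σ)sin(2η).
Substituting back: θ(s,t) = u(s + 2t, t).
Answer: θ(s, t) = exp(-t)sin(s + 2t) + 3exp(-4t)sin(2s + 4t)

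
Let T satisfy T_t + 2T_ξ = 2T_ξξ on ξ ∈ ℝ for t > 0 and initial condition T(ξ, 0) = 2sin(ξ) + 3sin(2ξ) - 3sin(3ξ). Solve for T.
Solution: Change to a moving frame: let η = ξ - 2t, σ = t and write T(ξ,t) = u(η,σ).
By the chain rule T_t = u_σ - 2u_η, T_ξ = u_η, T_ξξ = u_ηη.
Then T_t + 2T_ξ = u_σ: the advection term cancels and the PDE becomes the heat equation u_σ = 2u_ηη on η ∈ ℝ.
Initial data: u(η,0) = T(η,0) = 2sin(η) + 3sin(2η) - 3sin(3η).
On η ∈ ℝ each mode satisfies (sin(nη))″ = -n² sin(nη), so exp(-2n²σ) sin(nη) solves the heat equation; by superposition u(η,σ) = Σ c_n exp(-2n²σ) sin(nη).
Reading off the coefficients: c_1=2, c_2=3, c_3=-3, so u(η,σ) = 2exp(-2σ)sin(η) + 3exp(-8σ)sin(2η) - 3exp(-18σ)sin(3η).
Substituting back η = ξ - 2t, σ = t: T(ξ,t) = u(ξ - 2t, t).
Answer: T(ξ, t) = -2exp(-2t)sin(2t - ξ) - 3exp(-8t)sin(4t - 2ξ) + 3exp(-18t)sin(6t - 3ξ)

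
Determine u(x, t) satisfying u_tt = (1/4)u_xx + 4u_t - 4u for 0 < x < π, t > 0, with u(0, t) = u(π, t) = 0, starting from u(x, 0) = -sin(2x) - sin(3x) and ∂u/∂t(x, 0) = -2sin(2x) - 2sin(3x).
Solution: Substitute u = exp(2t)w.
Then u_t = exp(2t)(w_t + 2w), u_tt = exp(2t)(w_tt + 4w_t + 4w), u_xx = exp(2t)w_xx; substituting and dividing by exp(2t), the lower-order terms cancel: w_tt = (1/4)w_xx (standard wave equation).
Data for w: w(x,0) = u(x,0) = -sin(2x) - sin(3x); w_t(x,0) = u_t(x,0) - 2u(x,0) = 0. The boundary conditions carry over: w(0,t) = w(π,t) = 0.
Separating variables: w = Σ [A_n cos(ω_n t) + B_n sin(ω_n t)] sin(nx), ω_n = n/2. From ICs: A_2=-1, A_3=-1.
So w(x,t) = -sin(2x)cos(t) - sin(3x)cos(3t/2), and u(x,t) = exp(2t)w(x,t).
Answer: u(x, t) = -exp(2t)sin(2x)cos(t) - exp(2t)sin(3x)cos(3t/2)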